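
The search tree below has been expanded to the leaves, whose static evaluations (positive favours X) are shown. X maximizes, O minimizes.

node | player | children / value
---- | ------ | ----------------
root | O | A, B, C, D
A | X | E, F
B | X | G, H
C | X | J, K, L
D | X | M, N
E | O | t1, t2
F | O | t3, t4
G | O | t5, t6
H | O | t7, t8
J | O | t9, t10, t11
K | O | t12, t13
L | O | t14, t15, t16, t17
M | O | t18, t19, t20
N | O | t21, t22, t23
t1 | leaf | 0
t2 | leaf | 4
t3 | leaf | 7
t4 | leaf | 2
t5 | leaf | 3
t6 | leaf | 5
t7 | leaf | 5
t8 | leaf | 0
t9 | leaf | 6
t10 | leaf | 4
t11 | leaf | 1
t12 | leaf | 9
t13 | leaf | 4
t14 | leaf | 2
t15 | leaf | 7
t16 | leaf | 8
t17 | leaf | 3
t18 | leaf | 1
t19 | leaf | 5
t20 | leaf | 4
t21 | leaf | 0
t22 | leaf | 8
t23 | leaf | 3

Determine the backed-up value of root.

E (O): min(0, 4) = 0
F (O): min(7, 2) = 2
A (X): max(0, 2) = 2
G (O): min(3, 5) = 3
H (O): min(5, 0) = 0
B (X): max(3, 0) = 3
J (O): min(6, 4, 1) = 1
K (O): min(9, 4) = 4
L (O): min(2, 7, 8, 3) = 2
C (X): max(1, 4, 2) = 4
M (O): min(1, 5, 4) = 1
N (O): min(0, 8, 3) = 0
D (X): max(1, 0) = 1
root (O): min(2, 3, 4, 1) = 1

1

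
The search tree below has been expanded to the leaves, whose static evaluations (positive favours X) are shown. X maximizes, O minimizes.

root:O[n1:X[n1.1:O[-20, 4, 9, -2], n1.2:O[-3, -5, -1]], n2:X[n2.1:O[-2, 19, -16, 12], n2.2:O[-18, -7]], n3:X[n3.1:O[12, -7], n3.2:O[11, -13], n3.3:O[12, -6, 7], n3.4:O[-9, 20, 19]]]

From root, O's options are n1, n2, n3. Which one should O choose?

n1.1 (O): min(-20, 4, 9, -2) = -20
n1.2 (O): min(-3, -5, -1) = -5
n1 (X): max(-20, -5) = -5
n2.1 (O): min(-2, 19, -16, 12) = -16
n2.2 (O): min(-18, -7) = -18
n2 (X): max(-16, -18) = -16
n3.1 (O): min(12, -7) = -7
n3.2 (O): min(11, -13) = -13
n3.3 (O): min(12, -6, 7) = -6
n3.4 (O): min(-9, 20, 19) = -9
n3 (X): max(-7, -13, -6, -9) = -6
root (O): min(-5, -16, -6) = -16
O at root wants the lowest of {n1=-5, n2=-16, n3=-6}, so chooses n2.

n2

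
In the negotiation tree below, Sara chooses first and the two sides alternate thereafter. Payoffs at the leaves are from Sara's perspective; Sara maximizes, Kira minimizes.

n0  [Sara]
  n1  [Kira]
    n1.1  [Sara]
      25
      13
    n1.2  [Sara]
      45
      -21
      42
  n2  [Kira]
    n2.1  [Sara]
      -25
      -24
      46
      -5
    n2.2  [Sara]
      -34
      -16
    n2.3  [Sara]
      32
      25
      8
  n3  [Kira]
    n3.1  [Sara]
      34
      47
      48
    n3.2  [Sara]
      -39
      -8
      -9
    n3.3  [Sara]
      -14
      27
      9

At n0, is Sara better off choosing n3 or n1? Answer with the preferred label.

n3.1 (Sara): max(34, 47, 48) = 48
n3.2 (Sara): max(-39, -8, -9) = -8
n3.3 (Sara): max(-14, 27, 9) = 27
n3 (Kira): min(48, -8, 27) = -8
n1.1 (Sara): max(25, 13) = 25
n1.2 (Sara): max(45, -21, 42) = 45
n1 (Kira): min(25, 45) = 25
Sara prefers the higher value; n3=-8, n1=25. n1 is better since 25 > -8.

n1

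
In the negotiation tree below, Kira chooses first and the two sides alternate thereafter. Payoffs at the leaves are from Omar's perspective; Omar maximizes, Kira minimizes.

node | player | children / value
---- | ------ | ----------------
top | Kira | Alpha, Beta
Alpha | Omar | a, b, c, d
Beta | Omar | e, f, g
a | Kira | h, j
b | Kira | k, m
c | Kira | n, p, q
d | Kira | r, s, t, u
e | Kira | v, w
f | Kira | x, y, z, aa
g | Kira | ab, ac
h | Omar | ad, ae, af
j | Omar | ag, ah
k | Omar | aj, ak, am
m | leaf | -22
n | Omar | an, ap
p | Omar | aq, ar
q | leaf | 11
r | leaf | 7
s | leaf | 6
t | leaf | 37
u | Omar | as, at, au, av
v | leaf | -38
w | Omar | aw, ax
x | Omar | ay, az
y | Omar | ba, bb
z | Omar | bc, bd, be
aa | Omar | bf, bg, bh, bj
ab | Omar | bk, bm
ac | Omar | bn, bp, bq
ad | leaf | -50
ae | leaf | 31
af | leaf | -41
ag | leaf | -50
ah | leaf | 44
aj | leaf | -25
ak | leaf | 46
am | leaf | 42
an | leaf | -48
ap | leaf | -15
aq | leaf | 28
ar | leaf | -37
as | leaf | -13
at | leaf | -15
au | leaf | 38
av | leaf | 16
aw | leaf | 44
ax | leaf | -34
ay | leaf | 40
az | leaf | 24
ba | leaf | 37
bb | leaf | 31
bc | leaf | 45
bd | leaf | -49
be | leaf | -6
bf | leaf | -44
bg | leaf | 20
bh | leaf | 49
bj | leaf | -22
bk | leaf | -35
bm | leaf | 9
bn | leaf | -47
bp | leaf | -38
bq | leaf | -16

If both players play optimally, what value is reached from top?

h (Omar): max(-50, 31, -41) = 31
j (Omar): max(-50, 44) = 44
a (Kira): min(31, 44) = 31
k (Omar): max(-25, 46, 42) = 46
b (Kira): min(46, -22) = -22
n (Omar): max(-48, -15) = -15
p (Omar): max(28, -37) = 28
c (Kira): min(-15, 28, 11) = -15
u (Omar): max(-13, -15, 38, 16) = 38
d (Kira): min(7, 6, 37, 38) = 6
Alpha (Omar): max(31, -22, -15, 6) = 31
w (Omar): max(44, -34) = 44
e (Kira): min(-38, 44) = -38
x (Omar): max(40, 24) = 40
y (Omar): max(37, 31) = 37
z (Omar): max(45, -49, -6) = 45
aa (Omar): max(-44, 20, 49, -22) = 49
f (Kira): min(40, 37, 45, 49) = 37
ab (Omar): max(-35, 9) = 9
ac (Omar): max(-47, -38, -16) = -16
g (Kira): min(9, -16) = -16
Beta (Omar): max(-38, 37, -16) = 37
top (Kira): min(31, 37) = 31

31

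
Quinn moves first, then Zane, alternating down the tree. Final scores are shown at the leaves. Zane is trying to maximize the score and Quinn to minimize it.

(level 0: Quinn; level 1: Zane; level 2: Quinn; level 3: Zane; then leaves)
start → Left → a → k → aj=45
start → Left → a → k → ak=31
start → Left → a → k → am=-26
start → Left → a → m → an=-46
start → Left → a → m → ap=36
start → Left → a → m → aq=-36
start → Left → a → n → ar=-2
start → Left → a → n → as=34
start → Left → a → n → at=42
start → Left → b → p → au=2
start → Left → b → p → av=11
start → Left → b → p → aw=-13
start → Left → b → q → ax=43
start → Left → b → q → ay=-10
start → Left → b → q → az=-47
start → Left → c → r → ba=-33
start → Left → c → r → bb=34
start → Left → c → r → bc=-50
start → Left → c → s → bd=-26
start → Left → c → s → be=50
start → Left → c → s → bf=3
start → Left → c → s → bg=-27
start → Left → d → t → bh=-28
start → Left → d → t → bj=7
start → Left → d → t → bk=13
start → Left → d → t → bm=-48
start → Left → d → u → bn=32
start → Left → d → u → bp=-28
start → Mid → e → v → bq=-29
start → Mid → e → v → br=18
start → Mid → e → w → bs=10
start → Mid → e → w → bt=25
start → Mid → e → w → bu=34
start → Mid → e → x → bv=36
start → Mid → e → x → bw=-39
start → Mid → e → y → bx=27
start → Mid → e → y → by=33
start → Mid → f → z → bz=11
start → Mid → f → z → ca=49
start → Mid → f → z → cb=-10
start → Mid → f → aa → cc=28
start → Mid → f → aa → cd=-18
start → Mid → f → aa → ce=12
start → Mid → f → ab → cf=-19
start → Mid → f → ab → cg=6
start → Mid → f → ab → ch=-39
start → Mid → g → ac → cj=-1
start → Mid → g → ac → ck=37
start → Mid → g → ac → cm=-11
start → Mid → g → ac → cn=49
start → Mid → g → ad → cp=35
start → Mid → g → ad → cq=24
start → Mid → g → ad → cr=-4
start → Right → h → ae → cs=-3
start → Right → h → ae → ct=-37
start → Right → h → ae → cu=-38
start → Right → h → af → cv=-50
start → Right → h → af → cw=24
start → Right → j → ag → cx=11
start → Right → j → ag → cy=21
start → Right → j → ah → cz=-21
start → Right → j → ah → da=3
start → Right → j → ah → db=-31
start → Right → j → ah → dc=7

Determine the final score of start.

k (Zane): max(45, 31, -26) = 45
m (Zane): max(-46, 36, -36) = 36
n (Zane): max(-2, 34, 42) = 42
a (Quinn): min(45, 36, 42) = 36
p (Zane): max(2, 11, -13) = 11
q (Zane): max(43, -10, -47) = 43
b (Quinn): min(11, 43) = 11
r (Zane): max(-33, 34, -50) = 34
s (Zane): max(-26, 50, 3, -27) = 50
c (Quinn): min(34, 50) = 34
t (Zane): max(-28, 7, 13, -48) = 13
u (Zane): max(32, -28) = 32
d (Quinn): min(13, 32) = 13
Left (Zane): max(36, 11, 34, 13) = 36
v (Zane): max(-29, 18) = 18
w (Zane): max(10, 25, 34) = 34
x (Zane): max(36, -39) = 36
y (Zane): max(27, 33) = 33
e (Quinn): min(18, 34, 36, 33) = 18
z (Zane): max(11, 49, -10) = 49
aa (Zane): max(28, -18, 12) = 28
ab (Zane): max(-19, 6, -39) = 6
f (Quinn): min(49, 28, 6) = 6
ac (Zane): max(-1, 37, -11, 49) = 49
ad (Zane): max(35, 24, -4) = 35
g (Quinn): min(49, 35) = 35
Mid (Zane): max(18, 6, 35) = 35
ae (Zane): max(-3, -37, -38) = -3
af (Zane): max(-50, 24) = 24
h (Quinn): min(-3, 24) = -3
ag (Zane): max(11, 21) = 21
ah (Zane): max(-21, 3, -31, 7) = 7
j (Quinn): min(21, 7) = 7
Right (Zane): max(-3, 7) = 7
start (Quinn): min(36, 35, 7) = 7

7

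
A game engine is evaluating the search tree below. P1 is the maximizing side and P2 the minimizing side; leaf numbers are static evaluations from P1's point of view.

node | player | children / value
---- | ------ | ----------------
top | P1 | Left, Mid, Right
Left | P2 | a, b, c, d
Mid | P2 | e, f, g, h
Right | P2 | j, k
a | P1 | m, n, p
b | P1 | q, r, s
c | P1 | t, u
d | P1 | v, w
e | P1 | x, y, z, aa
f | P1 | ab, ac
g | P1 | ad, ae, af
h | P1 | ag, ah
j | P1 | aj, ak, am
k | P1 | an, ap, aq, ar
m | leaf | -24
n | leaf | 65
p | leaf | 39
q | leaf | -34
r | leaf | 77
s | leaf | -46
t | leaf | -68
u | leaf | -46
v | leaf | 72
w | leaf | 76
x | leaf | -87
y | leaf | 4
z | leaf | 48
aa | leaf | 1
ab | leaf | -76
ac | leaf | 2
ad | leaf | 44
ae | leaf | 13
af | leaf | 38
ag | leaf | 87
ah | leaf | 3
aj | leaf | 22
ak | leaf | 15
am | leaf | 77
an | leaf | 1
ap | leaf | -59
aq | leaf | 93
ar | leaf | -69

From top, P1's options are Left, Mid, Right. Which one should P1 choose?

a (P1): max(-24, 65, 39) = 65
b (P1): max(-34, 77, -46) = 77
c (P1): max(-68, -46) = -46
d (P1): max(72, 76) = 76
Left (P2): min(65, 77, -46, 76) = -46
e (P1): max(-87, 4, 48, 1) = 48
f (P1): max(-76, 2) = 2
g (P1): max(44, 13, 38) = 44
h (P1): max(87, 3) = 87
Mid (P2): min(48, 2, 44, 87) = 2
j (P1): max(22, 15, 77) = 77
k (P1): max(1, -59, 93, -69) = 93
Right (P2): min(77, 93) = 77
top (P1): max(-46, 2, 77) = 77
P1 at top wants the highest of {Left=-46, Mid=2, Right=77}, so chooses Right.

Right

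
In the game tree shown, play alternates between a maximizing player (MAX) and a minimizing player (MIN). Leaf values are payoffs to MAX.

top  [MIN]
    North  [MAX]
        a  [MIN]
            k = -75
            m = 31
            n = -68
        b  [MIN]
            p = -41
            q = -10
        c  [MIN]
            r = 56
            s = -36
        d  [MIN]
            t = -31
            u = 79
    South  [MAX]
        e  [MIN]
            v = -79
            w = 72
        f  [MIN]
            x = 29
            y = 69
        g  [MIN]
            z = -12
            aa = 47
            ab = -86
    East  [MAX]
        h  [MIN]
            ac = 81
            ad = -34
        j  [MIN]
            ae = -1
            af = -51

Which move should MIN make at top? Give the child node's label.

a (MIN): min(-75, 31, -68) = -75
b (MIN): min(-41, -10) = -41
c (MIN): min(56, -36) = -36
d (MIN): min(-31, 79) = -31
North (MAX): max(-75, -41, -36, -31) = -31
e (MIN): min(-79, 72) = -79
f (MIN): min(29, 69) = 29
g (MIN): min(-12, 47, -86) = -86
South (MAX): max(-79, 29, -86) = 29
h (MIN): min(81, -34) = -34
j (MIN): min(-1, -51) = -51
East (MAX): max(-34, -51) = -34
top (MIN): min(-31, 29, -34) = -34
MIN at top wants the lowest of {North=-31, South=29, East=-34}, so chooses East.

East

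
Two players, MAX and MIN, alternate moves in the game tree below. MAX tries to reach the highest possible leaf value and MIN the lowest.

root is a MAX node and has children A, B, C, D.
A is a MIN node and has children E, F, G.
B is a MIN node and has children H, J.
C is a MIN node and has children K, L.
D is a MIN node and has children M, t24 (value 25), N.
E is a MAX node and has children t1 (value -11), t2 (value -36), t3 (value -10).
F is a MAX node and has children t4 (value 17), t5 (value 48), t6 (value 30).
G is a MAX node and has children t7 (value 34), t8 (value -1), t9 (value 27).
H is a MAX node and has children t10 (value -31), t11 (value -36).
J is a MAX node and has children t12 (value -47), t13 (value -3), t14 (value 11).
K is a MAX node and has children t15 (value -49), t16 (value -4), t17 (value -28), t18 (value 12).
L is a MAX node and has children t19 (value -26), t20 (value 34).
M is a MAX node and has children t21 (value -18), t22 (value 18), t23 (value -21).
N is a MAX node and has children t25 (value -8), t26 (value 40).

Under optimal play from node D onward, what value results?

18

M (MAX): max(-18, 18, -21) = 18
N (MAX): max(-8, 40) = 40
D (MIN): min(18, 25, 40) = 18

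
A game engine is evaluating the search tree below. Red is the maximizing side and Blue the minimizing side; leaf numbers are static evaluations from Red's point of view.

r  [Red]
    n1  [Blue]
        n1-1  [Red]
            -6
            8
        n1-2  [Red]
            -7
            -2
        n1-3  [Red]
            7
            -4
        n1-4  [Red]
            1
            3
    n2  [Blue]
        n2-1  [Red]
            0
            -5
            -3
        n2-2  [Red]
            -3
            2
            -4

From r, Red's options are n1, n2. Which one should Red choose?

n2

n1-1 (Red): max(-6, 8) = 8
n1-2 (Red): max(-7, -2) = -2
n1-3 (Red): max(7, -4) = 7
n1-4 (Red): max(1, 3) = 3
n1 (Blue): min(8, -2, 7, 3) = -2
n2-1 (Red): max(0, -5, -3) = 0
n2-2 (Red): max(-3, 2, -4) = 2
n2 (Blue): min(0, 2) = 0
r (Red): max(-2, 0) = 0
Red at r wants the highest of {n1=-2, n2=0}, so chooses n2.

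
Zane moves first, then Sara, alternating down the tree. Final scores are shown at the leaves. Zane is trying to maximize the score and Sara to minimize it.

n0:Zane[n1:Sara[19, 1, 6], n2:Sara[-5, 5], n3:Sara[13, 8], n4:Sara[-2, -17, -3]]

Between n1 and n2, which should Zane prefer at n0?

n1

n1 (Sara): min(19, 1, 6) = 1
n2 (Sara): min(-5, 5) = -5
Zane prefers the higher value; n1=1, n2=-5. n1 is better since 1 > -5.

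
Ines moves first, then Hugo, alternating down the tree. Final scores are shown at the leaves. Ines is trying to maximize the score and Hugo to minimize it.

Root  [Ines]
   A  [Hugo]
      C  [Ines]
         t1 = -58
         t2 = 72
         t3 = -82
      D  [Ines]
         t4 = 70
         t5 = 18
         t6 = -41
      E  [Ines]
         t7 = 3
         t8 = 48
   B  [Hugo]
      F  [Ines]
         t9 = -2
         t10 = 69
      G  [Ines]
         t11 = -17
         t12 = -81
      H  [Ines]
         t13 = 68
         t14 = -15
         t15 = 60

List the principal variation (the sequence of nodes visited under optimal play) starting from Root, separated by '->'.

C (Ines): max(-58, 72, -82) = 72
D (Ines): max(70, 18, -41) = 70
E (Ines): max(3, 48) = 48
A (Hugo): min(72, 70, 48) = 48
F (Ines): max(-2, 69) = 69
G (Ines): max(-17, -81) = -17
H (Ines): max(68, -15, 60) = 68
B (Hugo): min(69, -17, 68) = -17
Root (Ines): max(48, -17) = 48
At Root, Ines picks A (highest: 48).
At A, Hugo picks E (lowest: 48).
At E, Ines picks t8 (highest: 48).
Terminal value 48.

Root -> A -> E -> t8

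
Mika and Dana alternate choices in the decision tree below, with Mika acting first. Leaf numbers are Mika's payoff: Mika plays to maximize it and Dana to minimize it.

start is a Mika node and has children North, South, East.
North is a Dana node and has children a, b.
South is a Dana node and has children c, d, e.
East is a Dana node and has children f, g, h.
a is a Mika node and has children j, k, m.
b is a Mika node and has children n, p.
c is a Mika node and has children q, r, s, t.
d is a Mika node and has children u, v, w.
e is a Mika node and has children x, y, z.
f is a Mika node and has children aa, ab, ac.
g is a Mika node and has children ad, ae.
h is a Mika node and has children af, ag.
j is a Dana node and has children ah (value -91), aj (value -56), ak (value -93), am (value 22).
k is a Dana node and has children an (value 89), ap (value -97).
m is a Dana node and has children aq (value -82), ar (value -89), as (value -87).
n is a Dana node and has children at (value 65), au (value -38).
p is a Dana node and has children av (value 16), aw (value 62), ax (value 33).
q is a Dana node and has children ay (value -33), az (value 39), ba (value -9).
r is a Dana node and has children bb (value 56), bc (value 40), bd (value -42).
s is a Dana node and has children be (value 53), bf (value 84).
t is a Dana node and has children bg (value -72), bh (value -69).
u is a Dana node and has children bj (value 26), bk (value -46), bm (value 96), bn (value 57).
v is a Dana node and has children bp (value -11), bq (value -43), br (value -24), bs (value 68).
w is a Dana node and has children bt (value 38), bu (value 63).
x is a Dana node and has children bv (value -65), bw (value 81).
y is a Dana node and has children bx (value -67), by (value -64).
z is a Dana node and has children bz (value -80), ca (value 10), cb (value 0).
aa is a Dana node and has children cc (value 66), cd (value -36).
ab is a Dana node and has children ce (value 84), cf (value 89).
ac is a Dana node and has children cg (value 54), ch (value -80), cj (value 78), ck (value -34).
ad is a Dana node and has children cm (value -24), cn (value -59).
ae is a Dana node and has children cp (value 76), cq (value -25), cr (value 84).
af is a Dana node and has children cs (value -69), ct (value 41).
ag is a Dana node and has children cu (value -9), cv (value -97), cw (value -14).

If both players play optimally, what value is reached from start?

-65

j (Dana): min(-91, -56, -93, 22) = -93
k (Dana): min(89, -97) = -97
m (Dana): min(-82, -89, -87) = -89
a (Mika): max(-93, -97, -89) = -89
n (Dana): min(65, -38) = -38
p (Dana): min(16, 62, 33) = 16
b (Mika): max(-38, 16) = 16
North (Dana): min(-89, 16) = -89
q (Dana): min(-33, 39, -9) = -33
r (Dana): min(56, 40, -42) = -42
s (Dana): min(53, 84) = 53
t (Dana): min(-72, -69) = -72
c (Mika): max(-33, -42, 53, -72) = 53
u (Dana): min(26, -46, 96, 57) = -46
v (Dana): min(-11, -43, -24, 68) = -43
w (Dana): min(38, 63) = 38
d (Mika): max(-46, -43, 38) = 38
x (Dana): min(-65, 81) = -65
y (Dana): min(-67, -64) = -67
z (Dana): min(-80, 10, 0) = -80
e (Mika): max(-65, -67, -80) = -65
South (Dana): min(53, 38, -65) = -65
aa (Dana): min(66, -36) = -36
ab (Dana): min(84, 89) = 84
ac (Dana): min(54, -80, 78, -34) = -80
f (Mika): max(-36, 84, -80) = 84
ad (Dana): min(-24, -59) = -59
ae (Dana): min(76, -25, 84) = -25
g (Mika): max(-59, -25) = -25
af (Dana): min(-69, 41) = -69
ag (Dana): min(-9, -97, -14) = -97
h (Mika): max(-69, -97) = -69
East (Dana): min(84, -25, -69) = -69
start (Mika): max(-89, -65, -69) = -65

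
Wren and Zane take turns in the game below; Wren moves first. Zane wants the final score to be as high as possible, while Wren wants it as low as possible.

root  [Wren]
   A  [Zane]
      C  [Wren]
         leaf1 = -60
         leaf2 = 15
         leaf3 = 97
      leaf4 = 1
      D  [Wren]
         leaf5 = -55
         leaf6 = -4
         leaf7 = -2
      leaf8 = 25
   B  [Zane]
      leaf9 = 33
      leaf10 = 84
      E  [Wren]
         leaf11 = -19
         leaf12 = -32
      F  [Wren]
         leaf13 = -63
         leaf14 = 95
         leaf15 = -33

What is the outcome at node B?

E (Wren): min(-19, -32) = -32
F (Wren): min(-63, 95, -33) = -63
B (Zane): max(33, 84, -32, -63) = 84

84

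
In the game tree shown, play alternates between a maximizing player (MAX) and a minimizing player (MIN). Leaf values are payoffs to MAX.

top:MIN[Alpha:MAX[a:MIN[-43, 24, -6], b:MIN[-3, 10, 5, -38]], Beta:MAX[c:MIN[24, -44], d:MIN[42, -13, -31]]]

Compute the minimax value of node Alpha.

a (MIN): min(-43, 24, -6) = -43
b (MIN): min(-3, 10, 5, -38) = -38
Alpha (MAX): max(-43, -38) = -38

-38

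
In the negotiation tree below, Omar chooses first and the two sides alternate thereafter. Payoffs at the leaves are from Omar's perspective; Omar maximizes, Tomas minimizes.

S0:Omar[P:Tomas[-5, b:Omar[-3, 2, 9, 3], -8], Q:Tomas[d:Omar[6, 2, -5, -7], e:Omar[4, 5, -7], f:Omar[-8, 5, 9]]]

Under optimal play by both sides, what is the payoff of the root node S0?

b (Omar): max(-3, 2, 9, 3) = 9
P (Tomas): min(-5, 9, -8) = -8
d (Omar): max(6, 2, -5, -7) = 6
e (Omar): max(4, 5, -7) = 5
f (Omar): max(-8, 5, 9) = 9
Q (Tomas): min(6, 5, 9) = 5
S0 (Omar): max(-8, 5) = 5

5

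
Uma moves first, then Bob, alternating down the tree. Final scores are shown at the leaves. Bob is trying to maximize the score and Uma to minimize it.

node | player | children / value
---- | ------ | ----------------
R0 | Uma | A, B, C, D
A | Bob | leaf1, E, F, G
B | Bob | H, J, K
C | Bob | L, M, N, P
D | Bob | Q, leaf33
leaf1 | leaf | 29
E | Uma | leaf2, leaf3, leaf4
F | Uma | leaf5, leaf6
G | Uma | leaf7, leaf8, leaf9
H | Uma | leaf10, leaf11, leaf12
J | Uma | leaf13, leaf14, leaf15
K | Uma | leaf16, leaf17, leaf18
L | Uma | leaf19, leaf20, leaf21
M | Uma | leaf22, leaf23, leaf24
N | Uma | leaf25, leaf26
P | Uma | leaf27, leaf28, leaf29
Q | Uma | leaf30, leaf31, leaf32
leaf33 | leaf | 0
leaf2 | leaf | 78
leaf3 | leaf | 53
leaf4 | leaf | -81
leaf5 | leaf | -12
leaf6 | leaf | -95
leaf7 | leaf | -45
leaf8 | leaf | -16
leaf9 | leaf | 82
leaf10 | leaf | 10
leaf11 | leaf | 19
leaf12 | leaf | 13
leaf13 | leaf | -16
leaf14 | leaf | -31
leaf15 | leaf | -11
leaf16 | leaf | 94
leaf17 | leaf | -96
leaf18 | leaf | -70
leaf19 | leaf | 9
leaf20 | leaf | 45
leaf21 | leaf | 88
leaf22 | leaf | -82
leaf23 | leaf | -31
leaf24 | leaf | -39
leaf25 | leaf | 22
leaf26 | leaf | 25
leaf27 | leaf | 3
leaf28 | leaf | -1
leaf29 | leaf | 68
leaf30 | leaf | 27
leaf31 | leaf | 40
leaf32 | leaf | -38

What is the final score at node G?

-45

G (Uma): min(-45, -16, 82) = -45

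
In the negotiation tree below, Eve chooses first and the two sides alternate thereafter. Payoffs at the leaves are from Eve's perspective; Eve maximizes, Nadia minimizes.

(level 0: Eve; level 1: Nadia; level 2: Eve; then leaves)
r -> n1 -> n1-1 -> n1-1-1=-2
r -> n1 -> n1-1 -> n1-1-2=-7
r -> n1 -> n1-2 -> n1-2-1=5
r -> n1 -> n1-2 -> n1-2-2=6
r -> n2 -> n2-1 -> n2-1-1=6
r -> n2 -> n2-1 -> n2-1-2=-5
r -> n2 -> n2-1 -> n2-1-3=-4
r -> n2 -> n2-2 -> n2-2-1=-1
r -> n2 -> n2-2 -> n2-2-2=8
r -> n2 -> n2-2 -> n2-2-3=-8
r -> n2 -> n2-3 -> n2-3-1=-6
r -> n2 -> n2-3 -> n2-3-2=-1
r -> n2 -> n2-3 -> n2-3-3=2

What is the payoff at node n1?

n1-1 (Eve): max(-2, -7) = -2
n1-2 (Eve): max(5, 6) = 6
n1 (Nadia): min(-2, 6) = -2

-2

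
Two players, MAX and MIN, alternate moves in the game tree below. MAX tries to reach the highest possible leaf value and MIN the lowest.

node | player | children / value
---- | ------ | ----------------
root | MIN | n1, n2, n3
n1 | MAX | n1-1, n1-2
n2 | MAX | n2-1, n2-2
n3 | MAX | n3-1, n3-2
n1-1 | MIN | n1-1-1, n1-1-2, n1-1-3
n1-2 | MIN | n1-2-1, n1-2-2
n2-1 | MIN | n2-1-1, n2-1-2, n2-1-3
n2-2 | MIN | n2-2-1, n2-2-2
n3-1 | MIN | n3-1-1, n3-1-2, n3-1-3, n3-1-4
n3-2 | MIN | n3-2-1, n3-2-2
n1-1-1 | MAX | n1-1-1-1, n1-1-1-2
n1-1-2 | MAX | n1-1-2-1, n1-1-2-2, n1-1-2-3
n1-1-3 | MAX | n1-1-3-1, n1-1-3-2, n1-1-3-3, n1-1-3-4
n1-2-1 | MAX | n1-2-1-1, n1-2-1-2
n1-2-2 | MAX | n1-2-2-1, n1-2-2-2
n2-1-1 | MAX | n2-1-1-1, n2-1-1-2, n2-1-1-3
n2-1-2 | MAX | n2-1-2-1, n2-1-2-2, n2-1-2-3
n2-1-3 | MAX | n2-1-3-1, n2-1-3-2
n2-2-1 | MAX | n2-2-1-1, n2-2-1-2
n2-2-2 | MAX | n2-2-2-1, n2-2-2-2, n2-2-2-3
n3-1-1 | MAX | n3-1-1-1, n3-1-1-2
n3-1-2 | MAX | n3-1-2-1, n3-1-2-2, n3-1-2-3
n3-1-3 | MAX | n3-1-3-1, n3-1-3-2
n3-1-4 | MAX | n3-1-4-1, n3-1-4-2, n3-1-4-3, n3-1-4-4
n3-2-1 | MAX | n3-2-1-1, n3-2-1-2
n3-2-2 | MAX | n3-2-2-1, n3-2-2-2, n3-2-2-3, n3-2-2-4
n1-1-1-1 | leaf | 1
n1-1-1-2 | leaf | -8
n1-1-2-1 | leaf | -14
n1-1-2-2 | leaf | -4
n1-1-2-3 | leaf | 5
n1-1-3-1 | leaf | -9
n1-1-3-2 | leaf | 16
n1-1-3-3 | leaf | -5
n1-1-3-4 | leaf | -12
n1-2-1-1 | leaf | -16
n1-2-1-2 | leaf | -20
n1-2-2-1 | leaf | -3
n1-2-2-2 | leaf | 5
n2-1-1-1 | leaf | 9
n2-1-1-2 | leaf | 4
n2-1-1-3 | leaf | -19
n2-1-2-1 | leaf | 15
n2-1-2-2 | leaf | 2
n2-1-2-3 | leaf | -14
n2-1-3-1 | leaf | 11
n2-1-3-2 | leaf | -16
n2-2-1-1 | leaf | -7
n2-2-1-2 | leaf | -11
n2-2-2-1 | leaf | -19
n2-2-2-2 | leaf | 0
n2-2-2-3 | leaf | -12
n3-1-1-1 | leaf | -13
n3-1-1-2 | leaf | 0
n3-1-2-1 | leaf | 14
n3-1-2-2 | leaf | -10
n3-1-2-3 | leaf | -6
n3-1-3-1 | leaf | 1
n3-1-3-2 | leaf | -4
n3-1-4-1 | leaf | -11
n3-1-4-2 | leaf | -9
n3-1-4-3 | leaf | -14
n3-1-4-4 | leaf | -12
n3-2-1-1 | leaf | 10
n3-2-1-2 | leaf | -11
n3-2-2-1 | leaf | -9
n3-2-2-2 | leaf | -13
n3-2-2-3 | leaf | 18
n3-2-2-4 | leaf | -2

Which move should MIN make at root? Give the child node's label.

n1

n1-1-1 (MAX): max(1, -8) = 1
n1-1-2 (MAX): max(-14, -4, 5) = 5
n1-1-3 (MAX): max(-9, 16, -5, -12) = 16
n1-1 (MIN): min(1, 5, 16) = 1
n1-2-1 (MAX): max(-16, -20) = -16
n1-2-2 (MAX): max(-3, 5) = 5
n1-2 (MIN): min(-16, 5) = -16
n1 (MAX): max(1, -16) = 1
n2-1-1 (MAX): max(9, 4, -19) = 9
n2-1-2 (MAX): max(15, 2, -14) = 15
n2-1-3 (MAX): max(11, -16) = 11
n2-1 (MIN): min(9, 15, 11) = 9
n2-2-1 (MAX): max(-7, -11) = -7
n2-2-2 (MAX): max(-19, 0, -12) = 0
n2-2 (MIN): min(-7, 0) = -7
n2 (MAX): max(9, -7) = 9
n3-1-1 (MAX): max(-13, 0) = 0
n3-1-2 (MAX): max(14, -10, -6) = 14
n3-1-3 (MAX): max(1, -4) = 1
n3-1-4 (MAX): max(-11, -9, -14, -12) = -9
n3-1 (MIN): min(0, 14, 1, -9) = -9
n3-2-1 (MAX): max(10, -11) = 10
n3-2-2 (MAX): max(-9, -13, 18, -2) = 18
n3-2 (MIN): min(10, 18) = 10
n3 (MAX): max(-9, 10) = 10
root (MIN): min(1, 9, 10) = 1
MIN at root wants the lowest of {n1=1, n2=9, n3=10}, so chooses n1.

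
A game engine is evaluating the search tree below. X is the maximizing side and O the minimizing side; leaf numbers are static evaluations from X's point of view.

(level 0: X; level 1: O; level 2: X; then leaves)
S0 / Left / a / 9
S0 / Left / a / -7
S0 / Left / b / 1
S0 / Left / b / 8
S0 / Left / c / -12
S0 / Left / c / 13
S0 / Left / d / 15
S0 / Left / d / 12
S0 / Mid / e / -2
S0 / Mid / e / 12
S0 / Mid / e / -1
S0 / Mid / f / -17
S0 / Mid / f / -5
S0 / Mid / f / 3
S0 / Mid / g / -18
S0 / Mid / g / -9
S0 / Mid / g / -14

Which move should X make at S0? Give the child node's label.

a (X): max(9, -7) = 9
b (X): max(1, 8) = 8
c (X): max(-12, 13) = 13
d (X): max(15, 12) = 15
Left (O): min(9, 8, 13, 15) = 8
e (X): max(-2, 12, -1) = 12
f (X): max(-17, -5, 3) = 3
g (X): max(-18, -9, -14) = -9
Mid (O): min(12, 3, -9) = -9
S0 (X): max(8, -9) = 8
X at S0 wants the highest of {Left=8, Mid=-9}, so chooses Left.

Left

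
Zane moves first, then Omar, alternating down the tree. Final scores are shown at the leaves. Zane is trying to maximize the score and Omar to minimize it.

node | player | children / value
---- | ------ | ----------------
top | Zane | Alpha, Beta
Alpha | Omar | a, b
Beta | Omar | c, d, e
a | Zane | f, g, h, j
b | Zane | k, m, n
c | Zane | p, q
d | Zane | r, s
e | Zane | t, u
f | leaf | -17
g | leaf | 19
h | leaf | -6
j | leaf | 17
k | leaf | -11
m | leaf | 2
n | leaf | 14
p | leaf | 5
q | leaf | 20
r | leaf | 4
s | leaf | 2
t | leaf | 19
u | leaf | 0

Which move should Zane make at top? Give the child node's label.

Alpha

a (Zane): max(-17, 19, -6, 17) = 19
b (Zane): max(-11, 2, 14) = 14
Alpha (Omar): min(19, 14) = 14
c (Zane): max(5, 20) = 20
d (Zane): max(4, 2) = 4
e (Zane): max(19, 0) = 19
Beta (Omar): min(20, 4, 19) = 4
top (Zane): max(14, 4) = 14
Zane at top wants the highest of {Alpha=14, Beta=4}, so chooses Alpha.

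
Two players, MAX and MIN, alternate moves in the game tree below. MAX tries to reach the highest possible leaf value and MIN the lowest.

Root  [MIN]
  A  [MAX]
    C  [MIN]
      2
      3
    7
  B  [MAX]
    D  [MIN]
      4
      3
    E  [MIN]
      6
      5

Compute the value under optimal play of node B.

D (MIN): min(4, 3) = 3
E (MIN): min(6, 5) = 5
B (MAX): max(3, 5) = 5

5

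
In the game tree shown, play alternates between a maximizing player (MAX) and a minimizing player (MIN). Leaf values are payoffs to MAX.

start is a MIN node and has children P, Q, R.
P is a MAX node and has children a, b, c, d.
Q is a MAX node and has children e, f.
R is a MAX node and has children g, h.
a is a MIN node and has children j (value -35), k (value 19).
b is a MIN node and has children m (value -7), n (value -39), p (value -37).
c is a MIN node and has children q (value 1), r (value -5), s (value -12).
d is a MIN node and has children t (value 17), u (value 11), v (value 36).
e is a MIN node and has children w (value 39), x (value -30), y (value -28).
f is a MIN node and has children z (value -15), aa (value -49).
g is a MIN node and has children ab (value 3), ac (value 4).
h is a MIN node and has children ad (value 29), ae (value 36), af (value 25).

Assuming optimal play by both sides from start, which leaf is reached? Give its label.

a (MIN): min(-35, 19) = -35
b (MIN): min(-7, -39, -37) = -39
c (MIN): min(1, -5, -12) = -12
d (MIN): min(17, 11, 36) = 11
P (MAX): max(-35, -39, -12, 11) = 11
e (MIN): min(39, -30, -28) = -30
f (MIN): min(-15, -49) = -49
Q (MAX): max(-30, -49) = -30
g (MIN): min(3, 4) = 3
h (MIN): min(29, 36, 25) = 25
R (MAX): max(3, 25) = 25
start (MIN): min(11, -30, 25) = -30
At start, MIN picks Q (lowest: -30).
At Q, MAX picks e (highest: -30).
At e, MIN picks x (lowest: -30).
Terminal value -30.

x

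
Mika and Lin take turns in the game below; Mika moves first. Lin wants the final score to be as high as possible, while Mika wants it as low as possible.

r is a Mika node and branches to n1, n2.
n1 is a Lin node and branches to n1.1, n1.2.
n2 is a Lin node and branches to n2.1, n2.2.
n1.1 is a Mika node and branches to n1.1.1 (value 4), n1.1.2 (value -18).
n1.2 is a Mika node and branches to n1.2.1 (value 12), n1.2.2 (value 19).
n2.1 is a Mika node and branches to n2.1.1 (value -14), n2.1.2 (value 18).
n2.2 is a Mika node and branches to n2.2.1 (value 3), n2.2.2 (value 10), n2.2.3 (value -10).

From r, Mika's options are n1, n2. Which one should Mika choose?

n1.1 (Mika): min(4, -18) = -18
n1.2 (Mika): min(12, 19) = 12
n1 (Lin): max(-18, 12) = 12
n2.1 (Mika): min(-14, 18) = -14
n2.2 (Mika): min(3, 10, -10) = -10
n2 (Lin): max(-14, -10) = -10
r (Mika): min(12, -10) = -10
Mika at r wants the lowest of {n1=12, n2=-10}, so chooses n2.

n2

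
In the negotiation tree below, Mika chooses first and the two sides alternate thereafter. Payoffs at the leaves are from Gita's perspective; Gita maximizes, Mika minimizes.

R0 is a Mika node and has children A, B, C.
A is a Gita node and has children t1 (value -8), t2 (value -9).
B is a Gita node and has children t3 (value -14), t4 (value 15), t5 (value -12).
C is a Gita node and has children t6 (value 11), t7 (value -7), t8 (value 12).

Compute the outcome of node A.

-8

A (Gita): max(-8, -9) = -8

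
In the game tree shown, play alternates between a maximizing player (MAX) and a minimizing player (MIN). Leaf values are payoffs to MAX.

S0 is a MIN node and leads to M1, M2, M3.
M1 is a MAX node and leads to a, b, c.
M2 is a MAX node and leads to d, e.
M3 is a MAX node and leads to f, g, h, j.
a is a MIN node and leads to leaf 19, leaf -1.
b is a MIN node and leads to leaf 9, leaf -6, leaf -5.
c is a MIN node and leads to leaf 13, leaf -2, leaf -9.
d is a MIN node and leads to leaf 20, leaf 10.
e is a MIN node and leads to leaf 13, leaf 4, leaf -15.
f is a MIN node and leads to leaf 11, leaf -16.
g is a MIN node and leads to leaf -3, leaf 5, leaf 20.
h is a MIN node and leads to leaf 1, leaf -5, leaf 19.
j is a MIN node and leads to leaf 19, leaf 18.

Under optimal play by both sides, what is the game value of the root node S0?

a (MIN): min(19, -1) = -1
b (MIN): min(9, -6, -5) = -6
c (MIN): min(13, -2, -9) = -9
M1 (MAX): max(-1, -6, -9) = -1
d (MIN): min(20, 10) = 10
e (MIN): min(13, 4, -15) = -15
M2 (MAX): max(10, -15) = 10
f (MIN): min(11, -16) = -16
g (MIN): min(-3, 5, 20) = -3
h (MIN): min(1, -5, 19) = -5
j (MIN): min(19, 18) = 18
M3 (MAX): max(-16, -3, -5, 18) = 18
S0 (MIN): min(-1, 10, 18) = -1

-1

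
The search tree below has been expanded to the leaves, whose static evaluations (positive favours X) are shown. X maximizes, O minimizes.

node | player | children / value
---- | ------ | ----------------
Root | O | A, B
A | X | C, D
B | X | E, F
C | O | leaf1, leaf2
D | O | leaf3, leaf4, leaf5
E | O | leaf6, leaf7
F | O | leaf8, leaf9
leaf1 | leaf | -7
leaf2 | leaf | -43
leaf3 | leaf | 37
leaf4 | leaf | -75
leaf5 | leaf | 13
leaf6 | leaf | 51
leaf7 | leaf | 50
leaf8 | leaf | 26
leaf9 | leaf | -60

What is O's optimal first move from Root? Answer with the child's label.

C (O): min(-7, -43) = -43
D (O): min(37, -75, 13) = -75
A (X): max(-43, -75) = -43
E (O): min(51, 50) = 50
F (O): min(26, -60) = -60
B (X): max(50, -60) = 50
Root (O): min(-43, 50) = -43
O at Root wants the lowest of {A=-43, B=50}, so chooses A.

A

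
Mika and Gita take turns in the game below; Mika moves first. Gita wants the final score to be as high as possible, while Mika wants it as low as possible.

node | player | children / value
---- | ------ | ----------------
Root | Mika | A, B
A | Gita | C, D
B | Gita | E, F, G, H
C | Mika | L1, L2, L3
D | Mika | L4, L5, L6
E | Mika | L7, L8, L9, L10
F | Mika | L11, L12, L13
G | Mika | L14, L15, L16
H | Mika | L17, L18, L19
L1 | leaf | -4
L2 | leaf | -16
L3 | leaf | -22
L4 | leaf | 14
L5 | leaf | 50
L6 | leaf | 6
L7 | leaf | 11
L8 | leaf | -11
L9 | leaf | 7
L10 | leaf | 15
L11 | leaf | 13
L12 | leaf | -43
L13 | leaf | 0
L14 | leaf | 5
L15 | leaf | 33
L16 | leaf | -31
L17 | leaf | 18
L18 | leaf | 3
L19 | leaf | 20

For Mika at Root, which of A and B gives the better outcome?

B

C (Mika): min(-4, -16, -22) = -22
D (Mika): min(14, 50, 6) = 6
A (Gita): max(-22, 6) = 6
E (Mika): min(11, -11, 7, 15) = -11
F (Mika): min(13, -43, 0) = -43
G (Mika): min(5, 33, -31) = -31
H (Mika): min(18, 3, 20) = 3
B (Gita): max(-11, -43, -31, 3) = 3
Mika prefers the lower value; A=6, B=3. B is better since 3 < 6.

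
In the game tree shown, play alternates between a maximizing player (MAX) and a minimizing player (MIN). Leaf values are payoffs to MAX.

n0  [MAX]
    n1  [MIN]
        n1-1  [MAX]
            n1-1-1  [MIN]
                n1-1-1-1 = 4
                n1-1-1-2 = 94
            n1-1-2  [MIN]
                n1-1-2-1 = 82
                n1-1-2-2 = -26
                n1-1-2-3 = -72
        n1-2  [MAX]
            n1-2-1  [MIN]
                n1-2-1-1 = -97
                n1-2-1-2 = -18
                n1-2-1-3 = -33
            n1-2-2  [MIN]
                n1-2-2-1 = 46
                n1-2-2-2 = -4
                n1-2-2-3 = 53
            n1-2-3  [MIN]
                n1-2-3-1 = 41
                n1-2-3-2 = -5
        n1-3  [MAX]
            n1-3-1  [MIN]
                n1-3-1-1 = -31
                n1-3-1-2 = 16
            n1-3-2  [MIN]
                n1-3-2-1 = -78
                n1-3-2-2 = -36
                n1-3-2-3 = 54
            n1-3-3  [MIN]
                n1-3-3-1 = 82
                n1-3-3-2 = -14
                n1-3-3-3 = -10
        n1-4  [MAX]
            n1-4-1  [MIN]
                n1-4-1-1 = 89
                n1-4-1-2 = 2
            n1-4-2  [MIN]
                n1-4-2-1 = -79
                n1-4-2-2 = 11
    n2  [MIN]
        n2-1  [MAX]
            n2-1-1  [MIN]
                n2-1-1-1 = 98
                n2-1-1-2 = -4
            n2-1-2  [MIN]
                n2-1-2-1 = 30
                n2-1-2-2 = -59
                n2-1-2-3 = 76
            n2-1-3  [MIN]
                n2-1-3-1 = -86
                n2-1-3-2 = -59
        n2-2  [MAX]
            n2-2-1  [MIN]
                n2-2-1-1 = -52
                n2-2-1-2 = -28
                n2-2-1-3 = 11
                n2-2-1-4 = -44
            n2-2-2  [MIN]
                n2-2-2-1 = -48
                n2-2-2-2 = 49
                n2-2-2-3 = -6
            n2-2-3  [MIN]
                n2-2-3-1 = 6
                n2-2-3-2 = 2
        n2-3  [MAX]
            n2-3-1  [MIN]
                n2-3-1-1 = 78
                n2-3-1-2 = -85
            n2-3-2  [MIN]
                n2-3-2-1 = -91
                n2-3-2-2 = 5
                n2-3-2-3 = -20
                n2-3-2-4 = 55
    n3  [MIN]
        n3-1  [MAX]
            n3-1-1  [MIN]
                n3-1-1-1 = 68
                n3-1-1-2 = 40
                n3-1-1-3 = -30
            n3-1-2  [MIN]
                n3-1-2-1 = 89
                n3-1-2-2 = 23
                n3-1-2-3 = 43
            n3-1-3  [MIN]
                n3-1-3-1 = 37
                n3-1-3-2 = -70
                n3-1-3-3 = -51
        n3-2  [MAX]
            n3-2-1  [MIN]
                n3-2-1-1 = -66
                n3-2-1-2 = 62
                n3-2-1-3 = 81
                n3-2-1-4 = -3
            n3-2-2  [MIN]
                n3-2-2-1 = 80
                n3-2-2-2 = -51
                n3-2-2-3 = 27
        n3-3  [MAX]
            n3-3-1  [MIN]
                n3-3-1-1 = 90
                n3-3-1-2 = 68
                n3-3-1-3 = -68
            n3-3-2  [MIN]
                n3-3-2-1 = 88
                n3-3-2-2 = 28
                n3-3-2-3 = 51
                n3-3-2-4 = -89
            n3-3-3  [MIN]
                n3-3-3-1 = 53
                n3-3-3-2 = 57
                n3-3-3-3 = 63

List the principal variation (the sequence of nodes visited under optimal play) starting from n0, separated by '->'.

n1-1-1 (MIN): min(4, 94) = 4
n1-1-2 (MIN): min(82, -26, -72) = -72
n1-1 (MAX): max(4, -72) = 4
n1-2-1 (MIN): min(-97, -18, -33) = -97
n1-2-2 (MIN): min(46, -4, 53) = -4
n1-2-3 (MIN): min(41, -5) = -5
n1-2 (MAX): max(-97, -4, -5) = -4
n1-3-1 (MIN): min(-31, 16) = -31
n1-3-2 (MIN): min(-78, -36, 54) = -78
n1-3-3 (MIN): min(82, -14, -10) = -14
n1-3 (MAX): max(-31, -78, -14) = -14
n1-4-1 (MIN): min(89, 2) = 2
n1-4-2 (MIN): min(-79, 11) = -79
n1-4 (MAX): max(2, -79) = 2
n1 (MIN): min(4, -4, -14, 2) = -14
n2-1-1 (MIN): min(98, -4) = -4
n2-1-2 (MIN): min(30, -59, 76) = -59
n2-1-3 (MIN): min(-86, -59) = -86
n2-1 (MAX): max(-4, -59, -86) = -4
n2-2-1 (MIN): min(-52, -28, 11, -44) = -52
n2-2-2 (MIN): min(-48, 49, -6) = -48
n2-2-3 (MIN): min(6, 2) = 2
n2-2 (MAX): max(-52, -48, 2) = 2
n2-3-1 (MIN): min(78, -85) = -85
n2-3-2 (MIN): min(-91, 5, -20, 55) = -91
n2-3 (MAX): max(-85, -91) = -85
n2 (MIN): min(-4, 2, -85) = -85
n3-1-1 (MIN): min(68, 40, -30) = -30
n3-1-2 (MIN): min(89, 23, 43) = 23
n3-1-3 (MIN): min(37, -70, -51) = -70
n3-1 (MAX): max(-30, 23, -70) = 23
n3-2-1 (MIN): min(-66, 62, 81, -3) = -66
n3-2-2 (MIN): min(80, -51, 27) = -51
n3-2 (MAX): max(-66, -51) = -51
n3-3-1 (MIN): min(90, 68, -68) = -68
n3-3-2 (MIN): min(88, 28, 51, -89) = -89
n3-3-3 (MIN): min(53, 57, 63) = 53
n3-3 (MAX): max(-68, -89, 53) = 53
n3 (MIN): min(23, -51, 53) = -51
n0 (MAX): max(-14, -85, -51) = -14
At n0, MAX picks n1 (highest: -14).
At n1, MIN picks n1-3 (lowest: -14).
At n1-3, MAX picks n1-3-3 (highest: -14).
At n1-3-3, MIN picks n1-3-3-2 (lowest: -14).
Terminal value -14.

n0 -> n1 -> n1-3 -> n1-3-3 -> n1-3-3-2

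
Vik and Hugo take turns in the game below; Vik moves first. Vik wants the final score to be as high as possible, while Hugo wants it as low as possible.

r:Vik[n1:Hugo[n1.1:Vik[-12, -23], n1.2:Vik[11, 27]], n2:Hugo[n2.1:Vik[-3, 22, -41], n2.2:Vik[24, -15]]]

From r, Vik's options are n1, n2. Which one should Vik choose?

n2

n1.1 (Vik): max(-12, -23) = -12
n1.2 (Vik): max(11, 27) = 27
n1 (Hugo): min(-12, 27) = -12
n2.1 (Vik): max(-3, 22, -41) = 22
n2.2 (Vik): max(24, -15) = 24
n2 (Hugo): min(22, 24) = 22
r (Vik): max(-12, 22) = 22
Vik at r wants the highest of {n1=-12, n2=22}, so chooses n2.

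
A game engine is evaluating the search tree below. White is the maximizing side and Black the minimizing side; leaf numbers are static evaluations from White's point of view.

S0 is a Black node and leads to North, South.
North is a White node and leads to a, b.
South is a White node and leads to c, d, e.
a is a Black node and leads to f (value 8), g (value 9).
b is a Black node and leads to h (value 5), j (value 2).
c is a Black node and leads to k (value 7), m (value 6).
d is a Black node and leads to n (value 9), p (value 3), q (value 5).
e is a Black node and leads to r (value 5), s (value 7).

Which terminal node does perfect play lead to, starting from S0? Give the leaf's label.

a (Black): min(8, 9) = 8
b (Black): min(5, 2) = 2
North (White): max(8, 2) = 8
c (Black): min(7, 6) = 6
d (Black): min(9, 3, 5) = 3
e (Black): min(5, 7) = 5
South (White): max(6, 3, 5) = 6
S0 (Black): min(8, 6) = 6
At S0, Black picks South (lowest: 6).
At South, White picks c (highest: 6).
At c, Black picks m (lowest: 6).
Terminal value 6.

m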